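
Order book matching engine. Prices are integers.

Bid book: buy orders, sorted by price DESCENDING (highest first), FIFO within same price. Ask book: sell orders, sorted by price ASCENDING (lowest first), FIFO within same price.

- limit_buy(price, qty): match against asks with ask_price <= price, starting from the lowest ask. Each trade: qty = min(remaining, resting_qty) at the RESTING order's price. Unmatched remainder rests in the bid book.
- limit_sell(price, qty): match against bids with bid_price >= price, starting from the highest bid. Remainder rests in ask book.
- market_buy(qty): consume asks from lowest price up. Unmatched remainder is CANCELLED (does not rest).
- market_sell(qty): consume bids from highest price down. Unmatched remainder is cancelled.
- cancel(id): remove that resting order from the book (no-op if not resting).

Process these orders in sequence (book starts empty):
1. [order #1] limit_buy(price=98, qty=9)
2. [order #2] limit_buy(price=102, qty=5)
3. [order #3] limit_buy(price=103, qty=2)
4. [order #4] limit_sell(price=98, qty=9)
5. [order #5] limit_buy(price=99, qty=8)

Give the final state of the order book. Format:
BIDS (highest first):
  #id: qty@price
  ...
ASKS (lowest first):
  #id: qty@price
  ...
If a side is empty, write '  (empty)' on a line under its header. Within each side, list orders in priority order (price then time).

Answer: BIDS (highest first):
  #5: 8@99
  #1: 7@98
ASKS (lowest first):
  (empty)

Derivation:
After op 1 [order #1] limit_buy(price=98, qty=9): fills=none; bids=[#1:9@98] asks=[-]
After op 2 [order #2] limit_buy(price=102, qty=5): fills=none; bids=[#2:5@102 #1:9@98] asks=[-]
After op 3 [order #3] limit_buy(price=103, qty=2): fills=none; bids=[#3:2@103 #2:5@102 #1:9@98] asks=[-]
After op 4 [order #4] limit_sell(price=98, qty=9): fills=#3x#4:2@103 #2x#4:5@102 #1x#4:2@98; bids=[#1:7@98] asks=[-]
After op 5 [order #5] limit_buy(price=99, qty=8): fills=none; bids=[#5:8@99 #1:7@98] asks=[-]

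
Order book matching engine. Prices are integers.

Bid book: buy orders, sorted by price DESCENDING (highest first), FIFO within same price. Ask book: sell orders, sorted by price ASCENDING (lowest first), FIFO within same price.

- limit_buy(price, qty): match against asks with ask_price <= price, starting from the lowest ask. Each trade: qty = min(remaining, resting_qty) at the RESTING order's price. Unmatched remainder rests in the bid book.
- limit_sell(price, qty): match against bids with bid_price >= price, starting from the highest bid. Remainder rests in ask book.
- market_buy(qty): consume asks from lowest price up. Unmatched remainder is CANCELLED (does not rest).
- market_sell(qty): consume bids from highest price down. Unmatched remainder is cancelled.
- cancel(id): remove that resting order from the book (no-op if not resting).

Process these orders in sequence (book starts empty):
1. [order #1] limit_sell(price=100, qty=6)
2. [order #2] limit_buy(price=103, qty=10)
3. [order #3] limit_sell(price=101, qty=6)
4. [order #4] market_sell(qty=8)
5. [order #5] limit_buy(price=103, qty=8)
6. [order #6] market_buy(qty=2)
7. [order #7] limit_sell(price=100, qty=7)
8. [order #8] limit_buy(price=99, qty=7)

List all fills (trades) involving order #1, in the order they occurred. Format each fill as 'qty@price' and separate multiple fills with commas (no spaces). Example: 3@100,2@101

After op 1 [order #1] limit_sell(price=100, qty=6): fills=none; bids=[-] asks=[#1:6@100]
After op 2 [order #2] limit_buy(price=103, qty=10): fills=#2x#1:6@100; bids=[#2:4@103] asks=[-]
After op 3 [order #3] limit_sell(price=101, qty=6): fills=#2x#3:4@103; bids=[-] asks=[#3:2@101]
After op 4 [order #4] market_sell(qty=8): fills=none; bids=[-] asks=[#3:2@101]
After op 5 [order #5] limit_buy(price=103, qty=8): fills=#5x#3:2@101; bids=[#5:6@103] asks=[-]
After op 6 [order #6] market_buy(qty=2): fills=none; bids=[#5:6@103] asks=[-]
After op 7 [order #7] limit_sell(price=100, qty=7): fills=#5x#7:6@103; bids=[-] asks=[#7:1@100]
After op 8 [order #8] limit_buy(price=99, qty=7): fills=none; bids=[#8:7@99] asks=[#7:1@100]

Answer: 6@100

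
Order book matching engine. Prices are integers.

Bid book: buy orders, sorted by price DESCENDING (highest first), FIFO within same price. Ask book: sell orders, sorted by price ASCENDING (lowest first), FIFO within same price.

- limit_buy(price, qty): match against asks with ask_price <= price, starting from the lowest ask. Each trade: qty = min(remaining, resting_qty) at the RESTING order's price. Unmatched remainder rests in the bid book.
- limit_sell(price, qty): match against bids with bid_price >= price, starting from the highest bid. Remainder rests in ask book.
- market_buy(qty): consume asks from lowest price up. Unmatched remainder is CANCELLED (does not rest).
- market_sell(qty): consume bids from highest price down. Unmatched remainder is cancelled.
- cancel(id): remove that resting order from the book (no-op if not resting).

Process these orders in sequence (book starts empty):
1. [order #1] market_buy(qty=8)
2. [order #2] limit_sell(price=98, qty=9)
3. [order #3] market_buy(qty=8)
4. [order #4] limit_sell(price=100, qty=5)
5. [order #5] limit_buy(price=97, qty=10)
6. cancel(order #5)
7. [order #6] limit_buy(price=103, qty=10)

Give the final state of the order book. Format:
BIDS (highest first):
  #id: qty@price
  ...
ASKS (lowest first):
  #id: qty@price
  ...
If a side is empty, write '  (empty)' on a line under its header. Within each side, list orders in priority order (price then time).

Answer: BIDS (highest first):
  #6: 4@103
ASKS (lowest first):
  (empty)

Derivation:
After op 1 [order #1] market_buy(qty=8): fills=none; bids=[-] asks=[-]
After op 2 [order #2] limit_sell(price=98, qty=9): fills=none; bids=[-] asks=[#2:9@98]
After op 3 [order #3] market_buy(qty=8): fills=#3x#2:8@98; bids=[-] asks=[#2:1@98]
After op 4 [order #4] limit_sell(price=100, qty=5): fills=none; bids=[-] asks=[#2:1@98 #4:5@100]
After op 5 [order #5] limit_buy(price=97, qty=10): fills=none; bids=[#5:10@97] asks=[#2:1@98 #4:5@100]
After op 6 cancel(order #5): fills=none; bids=[-] asks=[#2:1@98 #4:5@100]
After op 7 [order #6] limit_buy(price=103, qty=10): fills=#6x#2:1@98 #6x#4:5@100; bids=[#6:4@103] asks=[-]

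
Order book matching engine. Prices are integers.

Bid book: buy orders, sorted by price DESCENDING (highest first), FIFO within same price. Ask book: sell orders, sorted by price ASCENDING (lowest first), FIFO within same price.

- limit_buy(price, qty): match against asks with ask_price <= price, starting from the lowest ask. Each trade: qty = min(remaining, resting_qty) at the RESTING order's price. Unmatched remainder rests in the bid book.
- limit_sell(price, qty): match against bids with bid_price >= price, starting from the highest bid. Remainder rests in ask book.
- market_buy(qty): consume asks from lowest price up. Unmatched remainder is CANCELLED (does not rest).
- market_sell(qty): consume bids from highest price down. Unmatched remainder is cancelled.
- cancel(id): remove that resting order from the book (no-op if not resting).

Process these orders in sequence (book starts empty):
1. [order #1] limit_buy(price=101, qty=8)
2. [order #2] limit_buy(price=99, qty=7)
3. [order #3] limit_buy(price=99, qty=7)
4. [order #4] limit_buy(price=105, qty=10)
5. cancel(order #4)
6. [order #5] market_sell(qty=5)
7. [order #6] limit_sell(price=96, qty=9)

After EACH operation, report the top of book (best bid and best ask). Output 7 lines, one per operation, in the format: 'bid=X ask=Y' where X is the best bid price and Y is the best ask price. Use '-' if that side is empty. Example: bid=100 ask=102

Answer: bid=101 ask=-
bid=101 ask=-
bid=101 ask=-
bid=105 ask=-
bid=101 ask=-
bid=101 ask=-
bid=99 ask=-

Derivation:
After op 1 [order #1] limit_buy(price=101, qty=8): fills=none; bids=[#1:8@101] asks=[-]
After op 2 [order #2] limit_buy(price=99, qty=7): fills=none; bids=[#1:8@101 #2:7@99] asks=[-]
After op 3 [order #3] limit_buy(price=99, qty=7): fills=none; bids=[#1:8@101 #2:7@99 #3:7@99] asks=[-]
After op 4 [order #4] limit_buy(price=105, qty=10): fills=none; bids=[#4:10@105 #1:8@101 #2:7@99 #3:7@99] asks=[-]
After op 5 cancel(order #4): fills=none; bids=[#1:8@101 #2:7@99 #3:7@99] asks=[-]
After op 6 [order #5] market_sell(qty=5): fills=#1x#5:5@101; bids=[#1:3@101 #2:7@99 #3:7@99] asks=[-]
After op 7 [order #6] limit_sell(price=96, qty=9): fills=#1x#6:3@101 #2x#6:6@99; bids=[#2:1@99 #3:7@99] asks=[-]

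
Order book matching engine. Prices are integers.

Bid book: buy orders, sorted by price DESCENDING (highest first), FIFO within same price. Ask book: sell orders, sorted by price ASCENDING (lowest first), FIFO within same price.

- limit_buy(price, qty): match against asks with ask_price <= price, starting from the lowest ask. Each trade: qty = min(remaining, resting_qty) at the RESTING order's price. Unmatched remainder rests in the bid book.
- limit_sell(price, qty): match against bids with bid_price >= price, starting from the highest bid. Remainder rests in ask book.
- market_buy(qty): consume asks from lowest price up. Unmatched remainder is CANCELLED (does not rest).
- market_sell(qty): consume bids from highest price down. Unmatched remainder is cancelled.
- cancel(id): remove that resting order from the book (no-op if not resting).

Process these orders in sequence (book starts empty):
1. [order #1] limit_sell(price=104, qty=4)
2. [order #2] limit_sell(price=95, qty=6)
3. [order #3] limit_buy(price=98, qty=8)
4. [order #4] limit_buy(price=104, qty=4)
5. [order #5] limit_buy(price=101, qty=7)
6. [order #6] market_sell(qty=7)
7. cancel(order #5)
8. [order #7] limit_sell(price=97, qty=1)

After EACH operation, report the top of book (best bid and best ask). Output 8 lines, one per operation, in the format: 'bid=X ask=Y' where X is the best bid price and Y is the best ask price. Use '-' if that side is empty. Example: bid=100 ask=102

After op 1 [order #1] limit_sell(price=104, qty=4): fills=none; bids=[-] asks=[#1:4@104]
After op 2 [order #2] limit_sell(price=95, qty=6): fills=none; bids=[-] asks=[#2:6@95 #1:4@104]
After op 3 [order #3] limit_buy(price=98, qty=8): fills=#3x#2:6@95; bids=[#3:2@98] asks=[#1:4@104]
After op 4 [order #4] limit_buy(price=104, qty=4): fills=#4x#1:4@104; bids=[#3:2@98] asks=[-]
After op 5 [order #5] limit_buy(price=101, qty=7): fills=none; bids=[#5:7@101 #3:2@98] asks=[-]
After op 6 [order #6] market_sell(qty=7): fills=#5x#6:7@101; bids=[#3:2@98] asks=[-]
After op 7 cancel(order #5): fills=none; bids=[#3:2@98] asks=[-]
After op 8 [order #7] limit_sell(price=97, qty=1): fills=#3x#7:1@98; bids=[#3:1@98] asks=[-]

Answer: bid=- ask=104
bid=- ask=95
bid=98 ask=104
bid=98 ask=-
bid=101 ask=-
bid=98 ask=-
bid=98 ask=-
bid=98 ask=-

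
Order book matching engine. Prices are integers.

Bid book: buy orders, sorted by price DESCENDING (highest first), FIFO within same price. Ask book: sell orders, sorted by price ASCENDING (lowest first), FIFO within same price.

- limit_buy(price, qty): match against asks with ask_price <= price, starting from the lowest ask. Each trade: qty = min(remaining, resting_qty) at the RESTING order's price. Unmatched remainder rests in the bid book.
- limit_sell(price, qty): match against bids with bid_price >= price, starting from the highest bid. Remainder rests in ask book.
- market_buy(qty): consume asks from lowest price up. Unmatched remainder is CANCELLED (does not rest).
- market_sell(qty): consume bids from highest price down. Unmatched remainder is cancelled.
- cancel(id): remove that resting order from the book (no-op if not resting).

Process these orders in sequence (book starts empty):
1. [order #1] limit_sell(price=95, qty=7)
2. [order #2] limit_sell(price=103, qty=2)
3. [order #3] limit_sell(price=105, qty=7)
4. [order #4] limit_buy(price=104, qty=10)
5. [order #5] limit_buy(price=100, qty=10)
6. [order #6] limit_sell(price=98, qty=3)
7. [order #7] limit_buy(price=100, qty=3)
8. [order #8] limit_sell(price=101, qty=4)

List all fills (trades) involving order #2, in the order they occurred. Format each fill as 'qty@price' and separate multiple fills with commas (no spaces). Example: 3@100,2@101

After op 1 [order #1] limit_sell(price=95, qty=7): fills=none; bids=[-] asks=[#1:7@95]
After op 2 [order #2] limit_sell(price=103, qty=2): fills=none; bids=[-] asks=[#1:7@95 #2:2@103]
After op 3 [order #3] limit_sell(price=105, qty=7): fills=none; bids=[-] asks=[#1:7@95 #2:2@103 #3:7@105]
After op 4 [order #4] limit_buy(price=104, qty=10): fills=#4x#1:7@95 #4x#2:2@103; bids=[#4:1@104] asks=[#3:7@105]
After op 5 [order #5] limit_buy(price=100, qty=10): fills=none; bids=[#4:1@104 #5:10@100] asks=[#3:7@105]
After op 6 [order #6] limit_sell(price=98, qty=3): fills=#4x#6:1@104 #5x#6:2@100; bids=[#5:8@100] asks=[#3:7@105]
After op 7 [order #7] limit_buy(price=100, qty=3): fills=none; bids=[#5:8@100 #7:3@100] asks=[#3:7@105]
After op 8 [order #8] limit_sell(price=101, qty=4): fills=none; bids=[#5:8@100 #7:3@100] asks=[#8:4@101 #3:7@105]

Answer: 2@103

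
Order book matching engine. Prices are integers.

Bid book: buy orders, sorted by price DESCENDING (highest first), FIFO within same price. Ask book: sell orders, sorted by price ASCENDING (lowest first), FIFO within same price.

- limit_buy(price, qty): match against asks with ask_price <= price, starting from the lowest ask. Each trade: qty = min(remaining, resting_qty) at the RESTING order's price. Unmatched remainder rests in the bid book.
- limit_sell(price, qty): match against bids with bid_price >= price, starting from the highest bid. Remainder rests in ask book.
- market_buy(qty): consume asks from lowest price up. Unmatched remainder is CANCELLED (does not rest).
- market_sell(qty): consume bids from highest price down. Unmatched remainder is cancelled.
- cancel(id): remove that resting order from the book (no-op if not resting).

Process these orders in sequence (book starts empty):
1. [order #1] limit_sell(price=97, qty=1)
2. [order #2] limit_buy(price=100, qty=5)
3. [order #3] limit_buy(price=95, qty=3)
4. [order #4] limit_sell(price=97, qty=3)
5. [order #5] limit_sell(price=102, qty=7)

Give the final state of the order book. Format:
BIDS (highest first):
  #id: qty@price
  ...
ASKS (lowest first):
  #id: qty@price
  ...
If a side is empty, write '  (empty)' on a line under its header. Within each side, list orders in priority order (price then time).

Answer: BIDS (highest first):
  #2: 1@100
  #3: 3@95
ASKS (lowest first):
  #5: 7@102

Derivation:
After op 1 [order #1] limit_sell(price=97, qty=1): fills=none; bids=[-] asks=[#1:1@97]
After op 2 [order #2] limit_buy(price=100, qty=5): fills=#2x#1:1@97; bids=[#2:4@100] asks=[-]
After op 3 [order #3] limit_buy(price=95, qty=3): fills=none; bids=[#2:4@100 #3:3@95] asks=[-]
After op 4 [order #4] limit_sell(price=97, qty=3): fills=#2x#4:3@100; bids=[#2:1@100 #3:3@95] asks=[-]
After op 5 [order #5] limit_sell(price=102, qty=7): fills=none; bids=[#2:1@100 #3:3@95] asks=[#5:7@102]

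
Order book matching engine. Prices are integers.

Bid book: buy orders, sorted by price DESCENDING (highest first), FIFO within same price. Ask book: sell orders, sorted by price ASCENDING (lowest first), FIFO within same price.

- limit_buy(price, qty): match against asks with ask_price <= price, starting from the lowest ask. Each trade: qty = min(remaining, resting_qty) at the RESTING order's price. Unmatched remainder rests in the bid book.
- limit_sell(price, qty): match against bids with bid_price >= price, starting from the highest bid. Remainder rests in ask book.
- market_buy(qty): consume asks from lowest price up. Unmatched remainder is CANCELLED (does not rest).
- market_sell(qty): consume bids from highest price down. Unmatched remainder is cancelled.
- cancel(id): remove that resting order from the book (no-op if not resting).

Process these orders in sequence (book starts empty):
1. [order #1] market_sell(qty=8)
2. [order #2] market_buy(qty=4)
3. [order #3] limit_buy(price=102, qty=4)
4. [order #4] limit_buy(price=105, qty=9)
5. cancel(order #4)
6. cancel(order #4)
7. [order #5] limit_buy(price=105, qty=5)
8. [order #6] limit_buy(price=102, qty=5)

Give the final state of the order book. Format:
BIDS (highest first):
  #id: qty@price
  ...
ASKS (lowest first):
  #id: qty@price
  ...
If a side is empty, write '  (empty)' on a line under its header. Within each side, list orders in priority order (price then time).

After op 1 [order #1] market_sell(qty=8): fills=none; bids=[-] asks=[-]
After op 2 [order #2] market_buy(qty=4): fills=none; bids=[-] asks=[-]
After op 3 [order #3] limit_buy(price=102, qty=4): fills=none; bids=[#3:4@102] asks=[-]
After op 4 [order #4] limit_buy(price=105, qty=9): fills=none; bids=[#4:9@105 #3:4@102] asks=[-]
After op 5 cancel(order #4): fills=none; bids=[#3:4@102] asks=[-]
After op 6 cancel(order #4): fills=none; bids=[#3:4@102] asks=[-]
After op 7 [order #5] limit_buy(price=105, qty=5): fills=none; bids=[#5:5@105 #3:4@102] asks=[-]
After op 8 [order #6] limit_buy(price=102, qty=5): fills=none; bids=[#5:5@105 #3:4@102 #6:5@102] asks=[-]

Answer: BIDS (highest first):
  #5: 5@105
  #3: 4@102
  #6: 5@102
ASKS (lowest first):
  (empty)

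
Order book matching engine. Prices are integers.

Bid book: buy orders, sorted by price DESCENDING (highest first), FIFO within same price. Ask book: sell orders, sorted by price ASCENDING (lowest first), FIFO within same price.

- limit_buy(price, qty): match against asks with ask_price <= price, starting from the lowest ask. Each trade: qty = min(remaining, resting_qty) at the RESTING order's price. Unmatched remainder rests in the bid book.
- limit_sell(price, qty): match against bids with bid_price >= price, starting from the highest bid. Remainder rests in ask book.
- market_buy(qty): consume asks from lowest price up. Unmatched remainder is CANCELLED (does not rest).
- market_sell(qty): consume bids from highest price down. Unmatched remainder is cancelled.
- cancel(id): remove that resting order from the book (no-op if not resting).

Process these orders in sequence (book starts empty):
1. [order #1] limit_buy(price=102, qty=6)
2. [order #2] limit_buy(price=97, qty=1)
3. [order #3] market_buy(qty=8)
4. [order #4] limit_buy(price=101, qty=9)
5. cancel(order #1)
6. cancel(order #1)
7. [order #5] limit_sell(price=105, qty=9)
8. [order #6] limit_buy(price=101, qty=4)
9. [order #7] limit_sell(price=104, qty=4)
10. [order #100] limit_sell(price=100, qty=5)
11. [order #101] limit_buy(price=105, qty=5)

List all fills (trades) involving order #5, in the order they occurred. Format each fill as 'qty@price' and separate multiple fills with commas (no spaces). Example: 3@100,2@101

Answer: 1@105

Derivation:
After op 1 [order #1] limit_buy(price=102, qty=6): fills=none; bids=[#1:6@102] asks=[-]
After op 2 [order #2] limit_buy(price=97, qty=1): fills=none; bids=[#1:6@102 #2:1@97] asks=[-]
After op 3 [order #3] market_buy(qty=8): fills=none; bids=[#1:6@102 #2:1@97] asks=[-]
After op 4 [order #4] limit_buy(price=101, qty=9): fills=none; bids=[#1:6@102 #4:9@101 #2:1@97] asks=[-]
After op 5 cancel(order #1): fills=none; bids=[#4:9@101 #2:1@97] asks=[-]
After op 6 cancel(order #1): fills=none; bids=[#4:9@101 #2:1@97] asks=[-]
After op 7 [order #5] limit_sell(price=105, qty=9): fills=none; bids=[#4:9@101 #2:1@97] asks=[#5:9@105]
After op 8 [order #6] limit_buy(price=101, qty=4): fills=none; bids=[#4:9@101 #6:4@101 #2:1@97] asks=[#5:9@105]
After op 9 [order #7] limit_sell(price=104, qty=4): fills=none; bids=[#4:9@101 #6:4@101 #2:1@97] asks=[#7:4@104 #5:9@105]
After op 10 [order #100] limit_sell(price=100, qty=5): fills=#4x#100:5@101; bids=[#4:4@101 #6:4@101 #2:1@97] asks=[#7:4@104 #5:9@105]
After op 11 [order #101] limit_buy(price=105, qty=5): fills=#101x#7:4@104 #101x#5:1@105; bids=[#4:4@101 #6:4@101 #2:1@97] asks=[#5:8@105]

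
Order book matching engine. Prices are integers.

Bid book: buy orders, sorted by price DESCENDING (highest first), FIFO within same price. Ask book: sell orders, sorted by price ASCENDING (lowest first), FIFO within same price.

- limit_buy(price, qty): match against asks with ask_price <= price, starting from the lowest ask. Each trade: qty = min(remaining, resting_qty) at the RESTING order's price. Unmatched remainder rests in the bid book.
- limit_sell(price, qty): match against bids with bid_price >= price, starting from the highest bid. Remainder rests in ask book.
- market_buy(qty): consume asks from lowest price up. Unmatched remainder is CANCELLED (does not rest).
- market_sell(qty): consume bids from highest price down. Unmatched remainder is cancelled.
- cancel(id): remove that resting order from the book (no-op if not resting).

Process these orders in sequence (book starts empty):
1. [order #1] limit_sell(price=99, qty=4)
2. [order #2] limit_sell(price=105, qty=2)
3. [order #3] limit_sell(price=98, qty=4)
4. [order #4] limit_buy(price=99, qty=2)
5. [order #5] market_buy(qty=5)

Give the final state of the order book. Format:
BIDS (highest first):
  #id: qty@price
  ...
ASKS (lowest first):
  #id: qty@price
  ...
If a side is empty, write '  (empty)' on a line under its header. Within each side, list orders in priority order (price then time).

Answer: BIDS (highest first):
  (empty)
ASKS (lowest first):
  #1: 1@99
  #2: 2@105

Derivation:
After op 1 [order #1] limit_sell(price=99, qty=4): fills=none; bids=[-] asks=[#1:4@99]
After op 2 [order #2] limit_sell(price=105, qty=2): fills=none; bids=[-] asks=[#1:4@99 #2:2@105]
After op 3 [order #3] limit_sell(price=98, qty=4): fills=none; bids=[-] asks=[#3:4@98 #1:4@99 #2:2@105]
After op 4 [order #4] limit_buy(price=99, qty=2): fills=#4x#3:2@98; bids=[-] asks=[#3:2@98 #1:4@99 #2:2@105]
After op 5 [order #5] market_buy(qty=5): fills=#5x#3:2@98 #5x#1:3@99; bids=[-] asks=[#1:1@99 #2:2@105]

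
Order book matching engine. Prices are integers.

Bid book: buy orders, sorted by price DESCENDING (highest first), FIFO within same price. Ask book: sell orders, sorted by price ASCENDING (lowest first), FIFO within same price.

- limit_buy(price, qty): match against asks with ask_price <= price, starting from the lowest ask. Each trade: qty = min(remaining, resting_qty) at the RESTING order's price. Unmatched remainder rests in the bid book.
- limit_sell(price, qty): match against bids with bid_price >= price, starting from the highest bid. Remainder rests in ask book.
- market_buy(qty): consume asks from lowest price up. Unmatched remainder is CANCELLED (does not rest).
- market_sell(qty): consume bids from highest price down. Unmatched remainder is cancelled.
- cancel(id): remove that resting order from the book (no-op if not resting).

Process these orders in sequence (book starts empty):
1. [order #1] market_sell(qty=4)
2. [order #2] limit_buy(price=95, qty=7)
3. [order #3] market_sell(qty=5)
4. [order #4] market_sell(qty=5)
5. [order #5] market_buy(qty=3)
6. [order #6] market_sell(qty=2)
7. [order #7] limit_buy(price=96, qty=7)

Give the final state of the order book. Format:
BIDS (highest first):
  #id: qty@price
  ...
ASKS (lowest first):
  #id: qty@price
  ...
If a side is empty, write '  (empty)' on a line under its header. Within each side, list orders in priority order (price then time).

Answer: BIDS (highest first):
  #7: 7@96
ASKS (lowest first):
  (empty)

Derivation:
After op 1 [order #1] market_sell(qty=4): fills=none; bids=[-] asks=[-]
After op 2 [order #2] limit_buy(price=95, qty=7): fills=none; bids=[#2:7@95] asks=[-]
After op 3 [order #3] market_sell(qty=5): fills=#2x#3:5@95; bids=[#2:2@95] asks=[-]
After op 4 [order #4] market_sell(qty=5): fills=#2x#4:2@95; bids=[-] asks=[-]
After op 5 [order #5] market_buy(qty=3): fills=none; bids=[-] asks=[-]
After op 6 [order #6] market_sell(qty=2): fills=none; bids=[-] asks=[-]
After op 7 [order #7] limit_buy(price=96, qty=7): fills=none; bids=[#7:7@96] asks=[-]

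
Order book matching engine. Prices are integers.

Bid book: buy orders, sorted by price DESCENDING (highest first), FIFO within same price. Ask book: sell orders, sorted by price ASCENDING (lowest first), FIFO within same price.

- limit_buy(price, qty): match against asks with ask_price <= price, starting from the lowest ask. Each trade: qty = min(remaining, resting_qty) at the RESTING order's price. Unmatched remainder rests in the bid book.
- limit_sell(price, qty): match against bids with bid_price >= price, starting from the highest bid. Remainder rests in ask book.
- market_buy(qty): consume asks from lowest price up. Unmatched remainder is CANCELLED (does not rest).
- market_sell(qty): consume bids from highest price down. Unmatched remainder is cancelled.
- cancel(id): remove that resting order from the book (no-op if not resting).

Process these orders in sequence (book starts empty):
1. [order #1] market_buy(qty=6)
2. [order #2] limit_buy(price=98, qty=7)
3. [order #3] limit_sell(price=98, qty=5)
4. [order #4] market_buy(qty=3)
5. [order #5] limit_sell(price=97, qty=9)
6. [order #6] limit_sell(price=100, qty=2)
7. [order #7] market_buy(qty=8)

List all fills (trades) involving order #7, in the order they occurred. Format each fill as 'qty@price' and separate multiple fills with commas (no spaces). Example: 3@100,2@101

After op 1 [order #1] market_buy(qty=6): fills=none; bids=[-] asks=[-]
After op 2 [order #2] limit_buy(price=98, qty=7): fills=none; bids=[#2:7@98] asks=[-]
After op 3 [order #3] limit_sell(price=98, qty=5): fills=#2x#3:5@98; bids=[#2:2@98] asks=[-]
After op 4 [order #4] market_buy(qty=3): fills=none; bids=[#2:2@98] asks=[-]
After op 5 [order #5] limit_sell(price=97, qty=9): fills=#2x#5:2@98; bids=[-] asks=[#5:7@97]
After op 6 [order #6] limit_sell(price=100, qty=2): fills=none; bids=[-] asks=[#5:7@97 #6:2@100]
After op 7 [order #7] market_buy(qty=8): fills=#7x#5:7@97 #7x#6:1@100; bids=[-] asks=[#6:1@100]

Answer: 7@97,1@100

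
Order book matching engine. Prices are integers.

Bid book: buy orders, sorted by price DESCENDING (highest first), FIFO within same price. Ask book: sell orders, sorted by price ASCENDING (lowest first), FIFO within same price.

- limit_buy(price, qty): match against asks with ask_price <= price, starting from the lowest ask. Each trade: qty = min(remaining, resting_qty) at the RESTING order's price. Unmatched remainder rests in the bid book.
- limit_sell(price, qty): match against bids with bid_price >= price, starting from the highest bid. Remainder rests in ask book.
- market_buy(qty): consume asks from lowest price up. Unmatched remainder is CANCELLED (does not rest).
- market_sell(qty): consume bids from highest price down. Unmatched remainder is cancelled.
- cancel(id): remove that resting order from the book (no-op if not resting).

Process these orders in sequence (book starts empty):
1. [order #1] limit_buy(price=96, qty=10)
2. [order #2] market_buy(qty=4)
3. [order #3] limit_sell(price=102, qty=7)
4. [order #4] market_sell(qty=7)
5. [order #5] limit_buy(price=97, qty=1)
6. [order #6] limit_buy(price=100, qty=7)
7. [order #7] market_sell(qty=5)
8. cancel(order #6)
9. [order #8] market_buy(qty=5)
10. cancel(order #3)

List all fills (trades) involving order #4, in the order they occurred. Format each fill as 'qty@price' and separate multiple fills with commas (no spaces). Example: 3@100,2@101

Answer: 7@96

Derivation:
After op 1 [order #1] limit_buy(price=96, qty=10): fills=none; bids=[#1:10@96] asks=[-]
After op 2 [order #2] market_buy(qty=4): fills=none; bids=[#1:10@96] asks=[-]
After op 3 [order #3] limit_sell(price=102, qty=7): fills=none; bids=[#1:10@96] asks=[#3:7@102]
After op 4 [order #4] market_sell(qty=7): fills=#1x#4:7@96; bids=[#1:3@96] asks=[#3:7@102]
After op 5 [order #5] limit_buy(price=97, qty=1): fills=none; bids=[#5:1@97 #1:3@96] asks=[#3:7@102]
After op 6 [order #6] limit_buy(price=100, qty=7): fills=none; bids=[#6:7@100 #5:1@97 #1:3@96] asks=[#3:7@102]
After op 7 [order #7] market_sell(qty=5): fills=#6x#7:5@100; bids=[#6:2@100 #5:1@97 #1:3@96] asks=[#3:7@102]
After op 8 cancel(order #6): fills=none; bids=[#5:1@97 #1:3@96] asks=[#3:7@102]
After op 9 [order #8] market_buy(qty=5): fills=#8x#3:5@102; bids=[#5:1@97 #1:3@96] asks=[#3:2@102]
After op 10 cancel(order #3): fills=none; bids=[#5:1@97 #1:3@96] asks=[-]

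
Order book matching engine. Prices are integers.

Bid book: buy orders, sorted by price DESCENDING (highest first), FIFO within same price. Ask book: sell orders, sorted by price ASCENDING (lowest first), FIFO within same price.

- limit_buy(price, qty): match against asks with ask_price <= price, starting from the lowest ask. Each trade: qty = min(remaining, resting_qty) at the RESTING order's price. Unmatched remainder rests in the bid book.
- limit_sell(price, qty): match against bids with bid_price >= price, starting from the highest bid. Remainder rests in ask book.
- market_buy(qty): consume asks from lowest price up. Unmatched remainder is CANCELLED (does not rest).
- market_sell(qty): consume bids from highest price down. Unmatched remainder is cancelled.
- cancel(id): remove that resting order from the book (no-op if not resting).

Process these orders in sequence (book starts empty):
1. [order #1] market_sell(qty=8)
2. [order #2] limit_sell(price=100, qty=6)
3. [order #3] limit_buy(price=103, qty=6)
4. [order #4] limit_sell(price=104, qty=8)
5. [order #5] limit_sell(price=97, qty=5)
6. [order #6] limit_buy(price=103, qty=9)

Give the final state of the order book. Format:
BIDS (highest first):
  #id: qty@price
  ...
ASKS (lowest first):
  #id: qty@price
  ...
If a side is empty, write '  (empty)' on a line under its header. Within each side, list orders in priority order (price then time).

Answer: BIDS (highest first):
  #6: 4@103
ASKS (lowest first):
  #4: 8@104

Derivation:
After op 1 [order #1] market_sell(qty=8): fills=none; bids=[-] asks=[-]
After op 2 [order #2] limit_sell(price=100, qty=6): fills=none; bids=[-] asks=[#2:6@100]
After op 3 [order #3] limit_buy(price=103, qty=6): fills=#3x#2:6@100; bids=[-] asks=[-]
After op 4 [order #4] limit_sell(price=104, qty=8): fills=none; bids=[-] asks=[#4:8@104]
After op 5 [order #5] limit_sell(price=97, qty=5): fills=none; bids=[-] asks=[#5:5@97 #4:8@104]
After op 6 [order #6] limit_buy(price=103, qty=9): fills=#6x#5:5@97; bids=[#6:4@103] asks=[#4:8@104]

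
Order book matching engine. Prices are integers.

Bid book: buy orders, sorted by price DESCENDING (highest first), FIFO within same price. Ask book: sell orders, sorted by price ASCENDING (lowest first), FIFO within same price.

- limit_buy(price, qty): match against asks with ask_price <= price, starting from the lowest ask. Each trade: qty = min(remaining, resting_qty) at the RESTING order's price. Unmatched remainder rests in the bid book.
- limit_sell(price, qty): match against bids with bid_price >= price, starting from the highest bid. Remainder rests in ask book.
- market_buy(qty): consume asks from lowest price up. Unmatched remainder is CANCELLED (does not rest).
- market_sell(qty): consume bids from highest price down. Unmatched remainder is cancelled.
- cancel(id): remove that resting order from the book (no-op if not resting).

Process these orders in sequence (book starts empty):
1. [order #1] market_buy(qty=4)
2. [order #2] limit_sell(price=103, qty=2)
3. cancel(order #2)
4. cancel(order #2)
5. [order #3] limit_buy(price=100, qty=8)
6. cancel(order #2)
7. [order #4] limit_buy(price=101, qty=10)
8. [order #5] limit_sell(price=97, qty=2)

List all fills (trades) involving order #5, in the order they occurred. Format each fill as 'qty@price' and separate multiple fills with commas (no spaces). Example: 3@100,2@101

After op 1 [order #1] market_buy(qty=4): fills=none; bids=[-] asks=[-]
After op 2 [order #2] limit_sell(price=103, qty=2): fills=none; bids=[-] asks=[#2:2@103]
After op 3 cancel(order #2): fills=none; bids=[-] asks=[-]
After op 4 cancel(order #2): fills=none; bids=[-] asks=[-]
After op 5 [order #3] limit_buy(price=100, qty=8): fills=none; bids=[#3:8@100] asks=[-]
After op 6 cancel(order #2): fills=none; bids=[#3:8@100] asks=[-]
After op 7 [order #4] limit_buy(price=101, qty=10): fills=none; bids=[#4:10@101 #3:8@100] asks=[-]
After op 8 [order #5] limit_sell(price=97, qty=2): fills=#4x#5:2@101; bids=[#4:8@101 #3:8@100] asks=[-]

Answer: 2@101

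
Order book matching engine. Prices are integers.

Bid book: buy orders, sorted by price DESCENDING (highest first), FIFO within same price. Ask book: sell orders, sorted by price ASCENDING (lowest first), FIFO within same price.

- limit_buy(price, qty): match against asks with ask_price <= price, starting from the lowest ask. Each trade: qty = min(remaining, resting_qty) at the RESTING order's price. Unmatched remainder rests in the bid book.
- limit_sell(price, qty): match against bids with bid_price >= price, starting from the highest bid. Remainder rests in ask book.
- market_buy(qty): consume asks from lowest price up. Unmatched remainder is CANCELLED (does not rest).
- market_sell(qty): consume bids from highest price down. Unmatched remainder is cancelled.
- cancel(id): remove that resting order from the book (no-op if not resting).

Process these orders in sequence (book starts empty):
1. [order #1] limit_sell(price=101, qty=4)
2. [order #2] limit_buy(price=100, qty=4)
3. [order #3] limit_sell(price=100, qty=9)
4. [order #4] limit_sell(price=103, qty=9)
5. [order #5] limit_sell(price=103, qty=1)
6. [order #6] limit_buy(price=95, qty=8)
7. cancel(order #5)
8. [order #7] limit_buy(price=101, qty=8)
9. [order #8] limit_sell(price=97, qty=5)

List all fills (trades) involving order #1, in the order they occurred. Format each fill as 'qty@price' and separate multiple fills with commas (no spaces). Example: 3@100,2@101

Answer: 3@101

Derivation:
After op 1 [order #1] limit_sell(price=101, qty=4): fills=none; bids=[-] asks=[#1:4@101]
After op 2 [order #2] limit_buy(price=100, qty=4): fills=none; bids=[#2:4@100] asks=[#1:4@101]
After op 3 [order #3] limit_sell(price=100, qty=9): fills=#2x#3:4@100; bids=[-] asks=[#3:5@100 #1:4@101]
After op 4 [order #4] limit_sell(price=103, qty=9): fills=none; bids=[-] asks=[#3:5@100 #1:4@101 #4:9@103]
After op 5 [order #5] limit_sell(price=103, qty=1): fills=none; bids=[-] asks=[#3:5@100 #1:4@101 #4:9@103 #5:1@103]
After op 6 [order #6] limit_buy(price=95, qty=8): fills=none; bids=[#6:8@95] asks=[#3:5@100 #1:4@101 #4:9@103 #5:1@103]
After op 7 cancel(order #5): fills=none; bids=[#6:8@95] asks=[#3:5@100 #1:4@101 #4:9@103]
After op 8 [order #7] limit_buy(price=101, qty=8): fills=#7x#3:5@100 #7x#1:3@101; bids=[#6:8@95] asks=[#1:1@101 #4:9@103]
After op 9 [order #8] limit_sell(price=97, qty=5): fills=none; bids=[#6:8@95] asks=[#8:5@97 #1:1@101 #4:9@103]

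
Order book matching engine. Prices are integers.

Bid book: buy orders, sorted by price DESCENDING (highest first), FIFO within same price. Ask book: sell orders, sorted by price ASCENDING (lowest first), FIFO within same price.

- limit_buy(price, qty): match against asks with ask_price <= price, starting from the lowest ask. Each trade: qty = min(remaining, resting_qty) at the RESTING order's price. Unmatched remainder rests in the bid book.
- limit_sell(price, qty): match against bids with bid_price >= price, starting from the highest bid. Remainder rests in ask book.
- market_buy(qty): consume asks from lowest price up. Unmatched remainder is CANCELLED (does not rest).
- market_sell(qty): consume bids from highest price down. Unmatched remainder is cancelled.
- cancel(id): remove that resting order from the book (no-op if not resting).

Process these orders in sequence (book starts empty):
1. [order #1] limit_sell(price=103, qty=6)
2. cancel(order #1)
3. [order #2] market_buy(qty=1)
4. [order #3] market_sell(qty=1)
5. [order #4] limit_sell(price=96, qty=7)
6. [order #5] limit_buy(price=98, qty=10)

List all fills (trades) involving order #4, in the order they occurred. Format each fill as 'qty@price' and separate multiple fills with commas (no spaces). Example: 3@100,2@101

Answer: 7@96

Derivation:
After op 1 [order #1] limit_sell(price=103, qty=6): fills=none; bids=[-] asks=[#1:6@103]
After op 2 cancel(order #1): fills=none; bids=[-] asks=[-]
After op 3 [order #2] market_buy(qty=1): fills=none; bids=[-] asks=[-]
After op 4 [order #3] market_sell(qty=1): fills=none; bids=[-] asks=[-]
After op 5 [order #4] limit_sell(price=96, qty=7): fills=none; bids=[-] asks=[#4:7@96]
After op 6 [order #5] limit_buy(price=98, qty=10): fills=#5x#4:7@96; bids=[#5:3@98] asks=[-]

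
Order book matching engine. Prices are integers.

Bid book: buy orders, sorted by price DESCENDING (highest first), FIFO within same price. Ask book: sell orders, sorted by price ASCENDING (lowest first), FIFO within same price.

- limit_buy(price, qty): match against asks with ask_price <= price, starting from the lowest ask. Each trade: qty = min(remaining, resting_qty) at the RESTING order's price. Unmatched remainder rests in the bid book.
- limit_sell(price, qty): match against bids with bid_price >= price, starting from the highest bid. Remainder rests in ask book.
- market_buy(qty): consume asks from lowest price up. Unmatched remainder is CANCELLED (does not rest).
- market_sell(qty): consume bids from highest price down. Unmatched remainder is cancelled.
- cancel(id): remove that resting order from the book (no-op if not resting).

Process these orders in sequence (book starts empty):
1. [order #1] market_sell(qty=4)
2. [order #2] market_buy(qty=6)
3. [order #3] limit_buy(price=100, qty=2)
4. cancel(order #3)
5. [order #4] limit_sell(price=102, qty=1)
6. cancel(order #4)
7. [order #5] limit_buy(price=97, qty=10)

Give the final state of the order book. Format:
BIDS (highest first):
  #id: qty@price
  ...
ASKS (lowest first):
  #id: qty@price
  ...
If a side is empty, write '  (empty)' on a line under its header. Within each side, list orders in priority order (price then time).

After op 1 [order #1] market_sell(qty=4): fills=none; bids=[-] asks=[-]
After op 2 [order #2] market_buy(qty=6): fills=none; bids=[-] asks=[-]
After op 3 [order #3] limit_buy(price=100, qty=2): fills=none; bids=[#3:2@100] asks=[-]
After op 4 cancel(order #3): fills=none; bids=[-] asks=[-]
After op 5 [order #4] limit_sell(price=102, qty=1): fills=none; bids=[-] asks=[#4:1@102]
After op 6 cancel(order #4): fills=none; bids=[-] asks=[-]
After op 7 [order #5] limit_buy(price=97, qty=10): fills=none; bids=[#5:10@97] asks=[-]

Answer: BIDS (highest first):
  #5: 10@97
ASKS (lowest first):
  (empty)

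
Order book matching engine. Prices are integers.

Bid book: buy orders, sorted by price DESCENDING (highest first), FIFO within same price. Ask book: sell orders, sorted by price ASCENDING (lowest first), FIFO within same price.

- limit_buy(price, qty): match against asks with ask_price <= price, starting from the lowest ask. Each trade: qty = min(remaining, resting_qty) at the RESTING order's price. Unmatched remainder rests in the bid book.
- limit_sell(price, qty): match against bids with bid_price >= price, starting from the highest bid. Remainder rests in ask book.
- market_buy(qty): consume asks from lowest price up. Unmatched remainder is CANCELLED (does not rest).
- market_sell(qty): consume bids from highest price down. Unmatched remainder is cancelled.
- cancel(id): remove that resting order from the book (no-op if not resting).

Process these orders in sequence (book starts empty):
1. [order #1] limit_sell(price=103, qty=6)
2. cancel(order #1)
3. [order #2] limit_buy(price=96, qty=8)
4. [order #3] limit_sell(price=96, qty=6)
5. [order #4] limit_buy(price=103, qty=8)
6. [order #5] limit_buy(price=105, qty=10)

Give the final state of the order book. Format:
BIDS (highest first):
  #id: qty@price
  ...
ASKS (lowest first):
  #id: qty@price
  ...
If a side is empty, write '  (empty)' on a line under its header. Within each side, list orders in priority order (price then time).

Answer: BIDS (highest first):
  #5: 10@105
  #4: 8@103
  #2: 2@96
ASKS (lowest first):
  (empty)

Derivation:
After op 1 [order #1] limit_sell(price=103, qty=6): fills=none; bids=[-] asks=[#1:6@103]
After op 2 cancel(order #1): fills=none; bids=[-] asks=[-]
After op 3 [order #2] limit_buy(price=96, qty=8): fills=none; bids=[#2:8@96] asks=[-]
After op 4 [order #3] limit_sell(price=96, qty=6): fills=#2x#3:6@96; bids=[#2:2@96] asks=[-]
After op 5 [order #4] limit_buy(price=103, qty=8): fills=none; bids=[#4:8@103 #2:2@96] asks=[-]
After op 6 [order #5] limit_buy(price=105, qty=10): fills=none; bids=[#5:10@105 #4:8@103 #2:2@96] asks=[-]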